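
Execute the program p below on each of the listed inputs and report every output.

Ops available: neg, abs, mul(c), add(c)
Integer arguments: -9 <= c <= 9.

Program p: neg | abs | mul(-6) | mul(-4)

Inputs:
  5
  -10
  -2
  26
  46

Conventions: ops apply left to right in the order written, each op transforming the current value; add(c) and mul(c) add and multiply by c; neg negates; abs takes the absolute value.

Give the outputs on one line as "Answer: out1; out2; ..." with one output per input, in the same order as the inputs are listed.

120; 240; 48; 624; 1104

Execution, op by op:
  5 -> -5 -> 5 -> -30 -> 120
  -10 -> 10 -> 10 -> -60 -> 240
  -2 -> 2 -> 2 -> -12 -> 48
  26 -> -26 -> 26 -> -156 -> 624
  46 -> -46 -> 46 -> -276 -> 1104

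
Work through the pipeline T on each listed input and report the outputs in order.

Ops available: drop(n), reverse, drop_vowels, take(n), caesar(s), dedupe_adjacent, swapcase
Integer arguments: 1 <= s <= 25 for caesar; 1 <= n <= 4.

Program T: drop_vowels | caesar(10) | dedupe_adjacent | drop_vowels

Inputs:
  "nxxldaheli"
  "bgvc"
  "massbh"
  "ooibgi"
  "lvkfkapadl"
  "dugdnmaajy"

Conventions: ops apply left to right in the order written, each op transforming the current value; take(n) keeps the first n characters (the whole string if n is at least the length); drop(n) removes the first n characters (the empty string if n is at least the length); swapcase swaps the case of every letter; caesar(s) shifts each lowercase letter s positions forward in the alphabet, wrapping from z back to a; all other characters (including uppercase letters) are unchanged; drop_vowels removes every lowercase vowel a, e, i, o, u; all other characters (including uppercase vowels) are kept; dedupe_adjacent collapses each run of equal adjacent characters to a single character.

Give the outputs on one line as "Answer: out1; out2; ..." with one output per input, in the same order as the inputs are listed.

Execution, op by op:
  "nxxldaheli" -> "nxxldhl" -> "xhhvnrv" -> "xhvnrv" -> "xhvnrv"
  "bgvc" -> "bgvc" -> "lqfm" -> "lqfm" -> "lqfm"
  "massbh" -> "mssbh" -> "wcclr" -> "wclr" -> "wclr"
  "ooibgi" -> "bg" -> "lq" -> "lq" -> "lq"
  "lvkfkapadl" -> "lvkfkpdl" -> "vfupuznv" -> "vfupuznv" -> "vfpznv"
  "dugdnmaajy" -> "dgdnmjy" -> "nqnxwti" -> "nqnxwti" -> "nqnxwt"

"xhvnrv"; "lqfm"; "wclr"; "lq"; "vfpznv"; "nqnxwt"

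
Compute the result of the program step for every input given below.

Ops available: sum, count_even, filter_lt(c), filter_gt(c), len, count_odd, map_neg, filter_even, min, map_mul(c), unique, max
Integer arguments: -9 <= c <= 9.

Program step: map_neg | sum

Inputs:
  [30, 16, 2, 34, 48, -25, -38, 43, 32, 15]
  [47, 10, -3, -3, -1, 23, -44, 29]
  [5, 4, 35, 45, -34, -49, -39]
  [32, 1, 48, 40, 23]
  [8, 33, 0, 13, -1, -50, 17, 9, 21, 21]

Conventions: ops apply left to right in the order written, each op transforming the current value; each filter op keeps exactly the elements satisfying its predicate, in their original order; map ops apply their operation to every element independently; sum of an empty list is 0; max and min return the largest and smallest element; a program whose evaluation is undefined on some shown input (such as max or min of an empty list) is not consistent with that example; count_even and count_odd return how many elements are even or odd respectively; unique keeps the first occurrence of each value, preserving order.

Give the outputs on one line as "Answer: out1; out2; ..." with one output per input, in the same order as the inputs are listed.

-157; -58; 33; -144; -71

Execution, op by op:
  [30, 16, 2, 34, 48, -25, -38, 43, 32, 15] -> [-30, -16, -2, -34, -48, 25, 38, -43, -32, -15] -> -157
  [47, 10, -3, -3, -1, 23, -44, 29] -> [-47, -10, 3, 3, 1, -23, 44, -29] -> -58
  [5, 4, 35, 45, -34, -49, -39] -> [-5, -4, -35, -45, 34, 49, 39] -> 33
  [32, 1, 48, 40, 23] -> [-32, -1, -48, -40, -23] -> -144
  [8, 33, 0, 13, -1, -50, 17, 9, 21, 21] -> [-8, -33, 0, -13, 1, 50, -17, -9, -21, -21] -> -71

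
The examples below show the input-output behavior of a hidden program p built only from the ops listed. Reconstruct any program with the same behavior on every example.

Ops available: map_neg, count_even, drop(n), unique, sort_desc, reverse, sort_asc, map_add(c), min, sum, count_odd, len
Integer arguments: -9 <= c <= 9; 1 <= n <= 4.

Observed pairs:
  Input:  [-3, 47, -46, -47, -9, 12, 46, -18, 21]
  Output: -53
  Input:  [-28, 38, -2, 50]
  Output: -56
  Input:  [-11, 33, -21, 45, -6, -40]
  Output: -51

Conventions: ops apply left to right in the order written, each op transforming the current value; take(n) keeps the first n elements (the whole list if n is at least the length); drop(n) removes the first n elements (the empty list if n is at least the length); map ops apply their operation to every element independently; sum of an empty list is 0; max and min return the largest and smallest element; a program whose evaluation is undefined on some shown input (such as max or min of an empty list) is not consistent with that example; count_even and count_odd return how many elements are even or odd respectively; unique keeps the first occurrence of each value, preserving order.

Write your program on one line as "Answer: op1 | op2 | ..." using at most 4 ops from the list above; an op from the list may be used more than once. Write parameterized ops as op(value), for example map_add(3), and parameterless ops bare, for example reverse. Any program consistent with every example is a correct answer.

reverse | map_neg | map_add(-6) | min

Check, running the answer program on each example:
  [-3, 47, -46, -47, -9, 12, 46, -18, 21] -> [21, -18, 46, 12, -9, -47, -46, 47, -3] -> [-21, 18, -46, -12, 9, 47, 46, -47, 3] -> [-27, 12, -52, -18, 3, 41, 40, -53, -3] -> -53
  [-28, 38, -2, 50] -> [50, -2, 38, -28] -> [-50, 2, -38, 28] -> [-56, -4, -44, 22] -> -56
  [-11, 33, -21, 45, -6, -40] -> [-40, -6, 45, -21, 33, -11] -> [40, 6, -45, 21, -33, 11] -> [34, 0, -51, 15, -39, 5] -> -51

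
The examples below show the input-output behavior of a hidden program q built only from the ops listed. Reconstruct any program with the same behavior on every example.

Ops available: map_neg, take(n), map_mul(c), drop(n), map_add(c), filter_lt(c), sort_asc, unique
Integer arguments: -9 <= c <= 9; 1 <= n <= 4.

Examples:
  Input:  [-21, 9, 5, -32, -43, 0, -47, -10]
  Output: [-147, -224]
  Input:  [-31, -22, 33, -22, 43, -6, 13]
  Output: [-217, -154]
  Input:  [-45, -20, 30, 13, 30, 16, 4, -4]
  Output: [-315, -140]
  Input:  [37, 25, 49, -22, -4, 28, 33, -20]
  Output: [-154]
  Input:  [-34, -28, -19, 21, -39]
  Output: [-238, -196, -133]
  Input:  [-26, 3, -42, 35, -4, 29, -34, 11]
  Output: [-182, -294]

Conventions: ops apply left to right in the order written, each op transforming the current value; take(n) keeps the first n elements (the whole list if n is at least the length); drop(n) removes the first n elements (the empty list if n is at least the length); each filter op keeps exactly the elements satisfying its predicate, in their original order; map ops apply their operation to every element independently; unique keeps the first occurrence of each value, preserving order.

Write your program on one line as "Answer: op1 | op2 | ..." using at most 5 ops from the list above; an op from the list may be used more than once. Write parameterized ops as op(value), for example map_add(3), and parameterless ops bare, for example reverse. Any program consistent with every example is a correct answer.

unique | take(4) | filter_lt(-7) | map_neg | map_mul(-7)

Check, running the answer program on each example:
  [-21, 9, 5, -32, -43, 0, -47, -10] -> [-21, 9, 5, -32, -43, 0, -47, -10] -> [-21, 9, 5, -32] -> [-21, -32] -> [21, 32] -> [-147, -224]
  [-31, -22, 33, -22, 43, -6, 13] -> [-31, -22, 33, 43, -6, 13] -> [-31, -22, 33, 43] -> [-31, -22] -> [31, 22] -> [-217, -154]
  [-45, -20, 30, 13, 30, 16, 4, -4] -> [-45, -20, 30, 13, 16, 4, -4] -> [-45, -20, 30, 13] -> [-45, -20] -> [45, 20] -> [-315, -140]
  [37, 25, 49, -22, -4, 28, 33, -20] -> [37, 25, 49, -22, -4, 28, 33, -20] -> [37, 25, 49, -22] -> [-22] -> [22] -> [-154]
  [-34, -28, -19, 21, -39] -> [-34, -28, -19, 21, -39] -> [-34, -28, -19, 21] -> [-34, -28, -19] -> [34, 28, 19] -> [-238, -196, -133]
  [-26, 3, -42, 35, -4, 29, -34, 11] -> [-26, 3, -42, 35, -4, 29, -34, 11] -> [-26, 3, -42, 35] -> [-26, -42] -> [26, 42] -> [-182, -294]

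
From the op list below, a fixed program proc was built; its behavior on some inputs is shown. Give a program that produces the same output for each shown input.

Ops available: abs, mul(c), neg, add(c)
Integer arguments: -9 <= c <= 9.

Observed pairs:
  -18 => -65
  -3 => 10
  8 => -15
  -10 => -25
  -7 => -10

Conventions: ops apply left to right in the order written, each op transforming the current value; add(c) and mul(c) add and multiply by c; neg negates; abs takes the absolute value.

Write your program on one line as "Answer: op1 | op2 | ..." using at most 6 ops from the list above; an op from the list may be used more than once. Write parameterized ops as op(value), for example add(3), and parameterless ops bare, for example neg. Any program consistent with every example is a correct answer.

abs | add(3) | neg | add(8) | mul(-5) | neg

Check, running the answer program on each example:
  -18 -> 18 -> 21 -> -21 -> -13 -> 65 -> -65
  -3 -> 3 -> 6 -> -6 -> 2 -> -10 -> 10
  8 -> 8 -> 11 -> -11 -> -3 -> 15 -> -15
  -10 -> 10 -> 13 -> -13 -> -5 -> 25 -> -25
  -7 -> 7 -> 10 -> -10 -> -2 -> 10 -> -10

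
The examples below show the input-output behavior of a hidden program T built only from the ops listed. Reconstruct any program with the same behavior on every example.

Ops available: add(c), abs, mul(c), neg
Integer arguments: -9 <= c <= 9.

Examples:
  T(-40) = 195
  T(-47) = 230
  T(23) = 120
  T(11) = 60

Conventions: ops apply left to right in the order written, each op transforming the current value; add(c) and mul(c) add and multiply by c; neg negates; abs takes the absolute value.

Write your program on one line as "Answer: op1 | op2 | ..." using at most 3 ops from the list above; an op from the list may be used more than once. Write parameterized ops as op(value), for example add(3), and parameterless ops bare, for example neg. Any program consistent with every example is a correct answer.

mul(-5) | add(-5) | abs

Check, running the answer program on each example:
  -40 -> 200 -> 195 -> 195
  -47 -> 235 -> 230 -> 230
  23 -> -115 -> -120 -> 120
  11 -> -55 -> -60 -> 60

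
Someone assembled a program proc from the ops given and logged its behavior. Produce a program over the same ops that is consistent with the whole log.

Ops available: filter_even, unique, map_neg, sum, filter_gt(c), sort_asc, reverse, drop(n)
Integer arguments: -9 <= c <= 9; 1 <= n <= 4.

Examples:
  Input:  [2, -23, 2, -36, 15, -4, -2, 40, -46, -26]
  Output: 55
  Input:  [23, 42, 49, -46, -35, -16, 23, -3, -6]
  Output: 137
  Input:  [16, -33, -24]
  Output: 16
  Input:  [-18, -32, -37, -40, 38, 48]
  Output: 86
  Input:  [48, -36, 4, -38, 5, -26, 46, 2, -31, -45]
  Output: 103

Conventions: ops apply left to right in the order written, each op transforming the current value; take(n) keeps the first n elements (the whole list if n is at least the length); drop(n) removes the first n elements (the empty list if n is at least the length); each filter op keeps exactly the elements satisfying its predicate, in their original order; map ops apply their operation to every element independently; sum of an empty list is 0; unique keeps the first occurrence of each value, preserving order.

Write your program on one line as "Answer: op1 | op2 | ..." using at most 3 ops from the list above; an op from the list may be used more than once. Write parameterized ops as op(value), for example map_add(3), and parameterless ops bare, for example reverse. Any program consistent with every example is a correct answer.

filter_gt(2) | sum

Check, running the answer program on each example:
  [2, -23, 2, -36, 15, -4, -2, 40, -46, -26] -> [15, 40] -> 55
  [23, 42, 49, -46, -35, -16, 23, -3, -6] -> [23, 42, 49, 23] -> 137
  [16, -33, -24] -> [16] -> 16
  [-18, -32, -37, -40, 38, 48] -> [38, 48] -> 86
  [48, -36, 4, -38, 5, -26, 46, 2, -31, -45] -> [48, 4, 5, 46] -> 103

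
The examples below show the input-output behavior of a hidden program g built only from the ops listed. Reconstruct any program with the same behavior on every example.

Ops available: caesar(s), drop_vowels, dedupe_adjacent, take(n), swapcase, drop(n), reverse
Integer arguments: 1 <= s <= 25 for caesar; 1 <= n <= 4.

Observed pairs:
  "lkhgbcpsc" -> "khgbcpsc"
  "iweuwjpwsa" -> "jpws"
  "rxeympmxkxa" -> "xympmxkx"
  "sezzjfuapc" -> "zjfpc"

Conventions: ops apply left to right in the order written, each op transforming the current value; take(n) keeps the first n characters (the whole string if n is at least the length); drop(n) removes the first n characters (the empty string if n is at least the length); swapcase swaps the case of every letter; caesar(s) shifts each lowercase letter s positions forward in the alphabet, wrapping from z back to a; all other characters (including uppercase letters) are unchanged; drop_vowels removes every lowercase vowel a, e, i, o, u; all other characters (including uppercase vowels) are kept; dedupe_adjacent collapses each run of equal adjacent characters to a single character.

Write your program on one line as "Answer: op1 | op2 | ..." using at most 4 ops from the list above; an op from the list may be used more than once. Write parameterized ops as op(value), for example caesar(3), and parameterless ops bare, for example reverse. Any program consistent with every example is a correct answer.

dedupe_adjacent | drop_vowels | dedupe_adjacent | drop(1)

Check, running the answer program on each example:
  "lkhgbcpsc" -> "lkhgbcpsc" -> "lkhgbcpsc" -> "lkhgbcpsc" -> "khgbcpsc"
  "iweuwjpwsa" -> "iweuwjpwsa" -> "wwjpws" -> "wjpws" -> "jpws"
  "rxeympmxkxa" -> "rxeympmxkxa" -> "rxympmxkx" -> "rxympmxkx" -> "xympmxkx"
  "sezzjfuapc" -> "sezjfuapc" -> "szjfpc" -> "szjfpc" -> "zjfpc"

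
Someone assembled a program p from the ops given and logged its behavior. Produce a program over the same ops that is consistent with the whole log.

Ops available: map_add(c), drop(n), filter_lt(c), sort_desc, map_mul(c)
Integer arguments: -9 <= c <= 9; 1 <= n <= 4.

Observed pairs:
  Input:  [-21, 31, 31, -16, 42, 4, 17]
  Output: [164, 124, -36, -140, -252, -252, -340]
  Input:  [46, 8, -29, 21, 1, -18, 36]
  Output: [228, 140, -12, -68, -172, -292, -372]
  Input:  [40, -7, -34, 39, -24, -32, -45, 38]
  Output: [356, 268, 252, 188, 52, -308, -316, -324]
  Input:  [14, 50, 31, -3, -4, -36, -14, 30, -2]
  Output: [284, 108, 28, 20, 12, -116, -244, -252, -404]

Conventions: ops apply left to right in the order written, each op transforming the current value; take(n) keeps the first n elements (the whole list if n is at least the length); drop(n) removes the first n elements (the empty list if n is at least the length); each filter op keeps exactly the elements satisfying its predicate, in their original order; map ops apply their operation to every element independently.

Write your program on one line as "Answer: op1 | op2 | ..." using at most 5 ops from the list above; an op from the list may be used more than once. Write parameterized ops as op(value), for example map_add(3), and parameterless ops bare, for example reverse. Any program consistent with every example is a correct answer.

map_mul(-4) | sort_desc | map_mul(2) | map_add(-4)

Check, running the answer program on each example:
  [-21, 31, 31, -16, 42, 4, 17] -> [84, -124, -124, 64, -168, -16, -68] -> [84, 64, -16, -68, -124, -124, -168] -> [168, 128, -32, -136, -248, -248, -336] -> [164, 124, -36, -140, -252, -252, -340]
  [46, 8, -29, 21, 1, -18, 36] -> [-184, -32, 116, -84, -4, 72, -144] -> [116, 72, -4, -32, -84, -144, -184] -> [232, 144, -8, -64, -168, -288, -368] -> [228, 140, -12, -68, -172, -292, -372]
  [40, -7, -34, 39, -24, -32, -45, 38] -> [-160, 28, 136, -156, 96, 128, 180, -152] -> [180, 136, 128, 96, 28, -152, -156, -160] -> [360, 272, 256, 192, 56, -304, -312, -320] -> [356, 268, 252, 188, 52, -308, -316, -324]
  [14, 50, 31, -3, -4, -36, -14, 30, -2] -> [-56, -200, -124, 12, 16, 144, 56, -120, 8] -> [144, 56, 16, 12, 8, -56, -120, -124, -200] -> [288, 112, 32, 24, 16, -112, -240, -248, -400] -> [284, 108, 28, 20, 12, -116, -244, -252, -404]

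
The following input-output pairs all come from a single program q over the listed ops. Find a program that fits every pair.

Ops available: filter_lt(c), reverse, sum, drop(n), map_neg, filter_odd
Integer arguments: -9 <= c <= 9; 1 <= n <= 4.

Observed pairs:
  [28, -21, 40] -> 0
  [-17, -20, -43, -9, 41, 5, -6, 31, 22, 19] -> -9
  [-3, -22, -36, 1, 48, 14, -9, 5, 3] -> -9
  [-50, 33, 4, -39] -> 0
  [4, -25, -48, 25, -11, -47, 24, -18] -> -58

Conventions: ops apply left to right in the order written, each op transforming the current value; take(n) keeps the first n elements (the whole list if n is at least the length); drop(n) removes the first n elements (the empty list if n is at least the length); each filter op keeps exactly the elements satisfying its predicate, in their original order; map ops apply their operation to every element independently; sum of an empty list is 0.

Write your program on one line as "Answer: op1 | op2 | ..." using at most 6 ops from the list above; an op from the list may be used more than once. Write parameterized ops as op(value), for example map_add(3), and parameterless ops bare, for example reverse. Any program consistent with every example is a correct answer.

drop(2) | filter_lt(-3) | drop(1) | filter_odd | sum

Check, running the answer program on each example:
  [28, -21, 40] -> [40] -> [] -> [] -> [] -> 0
  [-17, -20, -43, -9, 41, 5, -6, 31, 22, 19] -> [-43, -9, 41, 5, -6, 31, 22, 19] -> [-43, -9, -6] -> [-9, -6] -> [-9] -> -9
  [-3, -22, -36, 1, 48, 14, -9, 5, 3] -> [-36, 1, 48, 14, -9, 5, 3] -> [-36, -9] -> [-9] -> [-9] -> -9
  [-50, 33, 4, -39] -> [4, -39] -> [-39] -> [] -> [] -> 0
  [4, -25, -48, 25, -11, -47, 24, -18] -> [-48, 25, -11, -47, 24, -18] -> [-48, -11, -47, -18] -> [-11, -47, -18] -> [-11, -47] -> -58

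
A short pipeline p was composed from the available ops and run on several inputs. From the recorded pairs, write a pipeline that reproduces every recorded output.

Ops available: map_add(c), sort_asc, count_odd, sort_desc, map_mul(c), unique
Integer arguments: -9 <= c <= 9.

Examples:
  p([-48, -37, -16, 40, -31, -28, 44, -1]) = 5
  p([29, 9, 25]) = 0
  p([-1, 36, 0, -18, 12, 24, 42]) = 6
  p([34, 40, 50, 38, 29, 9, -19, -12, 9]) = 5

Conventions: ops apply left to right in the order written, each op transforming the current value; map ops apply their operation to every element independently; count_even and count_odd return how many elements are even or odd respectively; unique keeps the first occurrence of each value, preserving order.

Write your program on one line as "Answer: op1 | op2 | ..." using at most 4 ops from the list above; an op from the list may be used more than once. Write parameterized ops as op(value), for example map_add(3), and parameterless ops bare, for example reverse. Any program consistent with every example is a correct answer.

sort_asc | map_add(-9) | count_odd

Check, running the answer program on each example:
  [-48, -37, -16, 40, -31, -28, 44, -1] -> [-48, -37, -31, -28, -16, -1, 40, 44] -> [-57, -46, -40, -37, -25, -10, 31, 35] -> 5
  [29, 9, 25] -> [9, 25, 29] -> [0, 16, 20] -> 0
  [-1, 36, 0, -18, 12, 24, 42] -> [-18, -1, 0, 12, 24, 36, 42] -> [-27, -10, -9, 3, 15, 27, 33] -> 6
  [34, 40, 50, 38, 29, 9, -19, -12, 9] -> [-19, -12, 9, 9, 29, 34, 38, 40, 50] -> [-28, -21, 0, 0, 20, 25, 29, 31, 41] -> 5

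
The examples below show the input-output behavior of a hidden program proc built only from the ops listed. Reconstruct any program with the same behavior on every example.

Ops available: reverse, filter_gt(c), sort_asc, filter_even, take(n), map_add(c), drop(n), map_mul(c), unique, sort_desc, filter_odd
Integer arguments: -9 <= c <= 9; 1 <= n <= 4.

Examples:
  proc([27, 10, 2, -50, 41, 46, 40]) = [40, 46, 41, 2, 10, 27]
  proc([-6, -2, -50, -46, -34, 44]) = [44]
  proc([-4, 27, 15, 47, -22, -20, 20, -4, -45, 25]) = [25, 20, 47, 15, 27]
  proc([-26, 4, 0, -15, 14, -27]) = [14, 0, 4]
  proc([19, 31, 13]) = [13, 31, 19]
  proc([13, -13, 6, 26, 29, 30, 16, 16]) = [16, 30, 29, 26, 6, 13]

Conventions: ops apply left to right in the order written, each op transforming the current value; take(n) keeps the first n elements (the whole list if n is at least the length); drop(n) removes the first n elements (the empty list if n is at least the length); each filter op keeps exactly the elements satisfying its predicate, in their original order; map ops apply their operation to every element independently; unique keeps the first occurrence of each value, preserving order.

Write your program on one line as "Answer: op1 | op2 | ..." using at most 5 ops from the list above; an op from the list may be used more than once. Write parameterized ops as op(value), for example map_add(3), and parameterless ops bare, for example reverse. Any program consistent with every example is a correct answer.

filter_gt(-9) | unique | filter_gt(-2) | reverse

Check, running the answer program on each example:
  [27, 10, 2, -50, 41, 46, 40] -> [27, 10, 2, 41, 46, 40] -> [27, 10, 2, 41, 46, 40] -> [27, 10, 2, 41, 46, 40] -> [40, 46, 41, 2, 10, 27]
  [-6, -2, -50, -46, -34, 44] -> [-6, -2, 44] -> [-6, -2, 44] -> [44] -> [44]
  [-4, 27, 15, 47, -22, -20, 20, -4, -45, 25] -> [-4, 27, 15, 47, 20, -4, 25] -> [-4, 27, 15, 47, 20, 25] -> [27, 15, 47, 20, 25] -> [25, 20, 47, 15, 27]
  [-26, 4, 0, -15, 14, -27] -> [4, 0, 14] -> [4, 0, 14] -> [4, 0, 14] -> [14, 0, 4]
  [19, 31, 13] -> [19, 31, 13] -> [19, 31, 13] -> [19, 31, 13] -> [13, 31, 19]
  [13, -13, 6, 26, 29, 30, 16, 16] -> [13, 6, 26, 29, 30, 16, 16] -> [13, 6, 26, 29, 30, 16] -> [13, 6, 26, 29, 30, 16] -> [16, 30, 29, 26, 6, 13]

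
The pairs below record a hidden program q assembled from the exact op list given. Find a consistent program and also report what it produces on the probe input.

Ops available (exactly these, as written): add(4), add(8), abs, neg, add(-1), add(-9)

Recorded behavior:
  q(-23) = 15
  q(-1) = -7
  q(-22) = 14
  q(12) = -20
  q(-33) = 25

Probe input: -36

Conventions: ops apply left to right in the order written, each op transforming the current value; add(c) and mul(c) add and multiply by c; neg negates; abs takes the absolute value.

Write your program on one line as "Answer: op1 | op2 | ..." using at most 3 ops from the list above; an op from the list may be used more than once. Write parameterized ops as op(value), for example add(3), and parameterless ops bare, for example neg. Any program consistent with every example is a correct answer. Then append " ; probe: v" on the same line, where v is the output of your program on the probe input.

add(8) | neg ; probe: 28

Check, running the answer program on each example:
  -23 -> -15 -> 15
  -1 -> 7 -> -7
  -22 -> -14 -> 14
  12 -> 20 -> -20
  -33 -> -25 -> 25
  probe: -36 -> -28 -> 28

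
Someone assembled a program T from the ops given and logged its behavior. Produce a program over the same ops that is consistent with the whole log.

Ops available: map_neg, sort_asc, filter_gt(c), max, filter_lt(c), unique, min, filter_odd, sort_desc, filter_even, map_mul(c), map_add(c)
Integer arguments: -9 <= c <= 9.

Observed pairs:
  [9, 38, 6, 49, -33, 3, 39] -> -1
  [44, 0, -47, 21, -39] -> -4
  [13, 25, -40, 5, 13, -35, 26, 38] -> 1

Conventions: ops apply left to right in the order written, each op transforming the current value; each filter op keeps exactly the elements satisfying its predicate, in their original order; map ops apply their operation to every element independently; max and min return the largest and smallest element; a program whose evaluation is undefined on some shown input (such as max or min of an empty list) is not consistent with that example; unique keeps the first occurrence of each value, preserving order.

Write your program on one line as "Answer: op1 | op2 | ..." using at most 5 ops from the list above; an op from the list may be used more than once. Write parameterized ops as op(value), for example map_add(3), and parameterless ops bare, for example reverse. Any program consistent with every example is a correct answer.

sort_desc | filter_gt(-7) | map_add(-4) | min

Check, running the answer program on each example:
  [9, 38, 6, 49, -33, 3, 39] -> [49, 39, 38, 9, 6, 3, -33] -> [49, 39, 38, 9, 6, 3] -> [45, 35, 34, 5, 2, -1] -> -1
  [44, 0, -47, 21, -39] -> [44, 21, 0, -39, -47] -> [44, 21, 0] -> [40, 17, -4] -> -4
  [13, 25, -40, 5, 13, -35, 26, 38] -> [38, 26, 25, 13, 13, 5, -35, -40] -> [38, 26, 25, 13, 13, 5] -> [34, 22, 21, 9, 9, 1] -> 1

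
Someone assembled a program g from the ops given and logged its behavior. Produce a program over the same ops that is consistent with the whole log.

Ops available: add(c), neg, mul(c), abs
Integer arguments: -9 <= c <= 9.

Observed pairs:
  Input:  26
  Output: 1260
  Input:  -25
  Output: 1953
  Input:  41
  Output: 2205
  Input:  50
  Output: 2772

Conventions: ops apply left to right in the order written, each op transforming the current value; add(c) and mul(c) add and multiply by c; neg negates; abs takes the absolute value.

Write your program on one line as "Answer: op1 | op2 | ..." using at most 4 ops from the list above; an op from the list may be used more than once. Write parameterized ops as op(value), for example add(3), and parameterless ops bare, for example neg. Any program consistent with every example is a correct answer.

add(-6) | mul(-7) | mul(9) | abs

Check, running the answer program on each example:
  26 -> 20 -> -140 -> -1260 -> 1260
  -25 -> -31 -> 217 -> 1953 -> 1953
  41 -> 35 -> -245 -> -2205 -> 2205
  50 -> 44 -> -308 -> -2772 -> 2772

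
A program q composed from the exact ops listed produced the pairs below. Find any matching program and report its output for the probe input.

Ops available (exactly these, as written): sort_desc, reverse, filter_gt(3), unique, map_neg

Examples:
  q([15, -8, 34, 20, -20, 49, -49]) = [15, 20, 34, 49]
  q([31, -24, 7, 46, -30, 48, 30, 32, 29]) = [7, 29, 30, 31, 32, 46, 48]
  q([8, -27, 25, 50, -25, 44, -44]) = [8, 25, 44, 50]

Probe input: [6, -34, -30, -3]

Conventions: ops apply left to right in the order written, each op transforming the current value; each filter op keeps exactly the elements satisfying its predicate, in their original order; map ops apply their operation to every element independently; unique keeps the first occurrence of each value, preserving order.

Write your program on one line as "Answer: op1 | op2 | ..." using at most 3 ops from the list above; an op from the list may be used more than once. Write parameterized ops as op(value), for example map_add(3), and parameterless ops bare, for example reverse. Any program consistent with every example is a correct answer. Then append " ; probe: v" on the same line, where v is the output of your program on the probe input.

sort_desc | filter_gt(3) | reverse ; probe: [6]

Check, running the answer program on each example:
  [15, -8, 34, 20, -20, 49, -49] -> [49, 34, 20, 15, -8, -20, -49] -> [49, 34, 20, 15] -> [15, 20, 34, 49]
  [31, -24, 7, 46, -30, 48, 30, 32, 29] -> [48, 46, 32, 31, 30, 29, 7, -24, -30] -> [48, 46, 32, 31, 30, 29, 7] -> [7, 29, 30, 31, 32, 46, 48]
  [8, -27, 25, 50, -25, 44, -44] -> [50, 44, 25, 8, -25, -27, -44] -> [50, 44, 25, 8] -> [8, 25, 44, 50]
  probe: [6, -34, -30, -3] -> [6, -3, -30, -34] -> [6] -> [6]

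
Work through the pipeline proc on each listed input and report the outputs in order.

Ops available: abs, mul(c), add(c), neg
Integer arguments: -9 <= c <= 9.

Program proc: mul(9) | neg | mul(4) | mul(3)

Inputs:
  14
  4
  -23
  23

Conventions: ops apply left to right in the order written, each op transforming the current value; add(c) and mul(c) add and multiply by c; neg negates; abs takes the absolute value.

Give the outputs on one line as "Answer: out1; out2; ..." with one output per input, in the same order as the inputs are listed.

Execution, op by op:
  14 -> 126 -> -126 -> -504 -> -1512
  4 -> 36 -> -36 -> -144 -> -432
  -23 -> -207 -> 207 -> 828 -> 2484
  23 -> 207 -> -207 -> -828 -> -2484

-1512; -432; 2484; -2484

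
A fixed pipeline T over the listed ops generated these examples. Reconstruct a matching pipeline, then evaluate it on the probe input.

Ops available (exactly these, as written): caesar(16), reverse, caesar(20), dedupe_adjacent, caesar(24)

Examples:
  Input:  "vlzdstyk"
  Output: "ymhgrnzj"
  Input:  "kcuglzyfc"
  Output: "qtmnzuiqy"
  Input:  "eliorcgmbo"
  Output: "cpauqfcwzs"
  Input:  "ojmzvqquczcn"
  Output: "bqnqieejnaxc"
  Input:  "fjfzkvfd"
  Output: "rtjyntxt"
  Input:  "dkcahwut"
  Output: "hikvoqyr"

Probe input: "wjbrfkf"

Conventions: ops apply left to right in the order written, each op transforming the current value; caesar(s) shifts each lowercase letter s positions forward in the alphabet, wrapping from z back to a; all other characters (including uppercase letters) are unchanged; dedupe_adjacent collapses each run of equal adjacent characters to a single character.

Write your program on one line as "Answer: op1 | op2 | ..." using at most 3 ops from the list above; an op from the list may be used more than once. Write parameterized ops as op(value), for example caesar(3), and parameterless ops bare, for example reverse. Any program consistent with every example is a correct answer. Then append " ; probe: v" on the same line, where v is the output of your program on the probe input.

caesar(24) | reverse | caesar(16) ; probe: "tytfpxk"

Check, running the answer program on each example:
  "vlzdstyk" -> "tjxbqrwi" -> "iwrqbxjt" -> "ymhgrnzj"
  "kcuglzyfc" -> "iasejxwda" -> "adwxjesai" -> "qtmnzuiqy"
  "eliorcgmbo" -> "cjgmpaekzm" -> "mzkeapmgjc" -> "cpauqfcwzs"
  "ojmzvqquczcn" -> "mhkxtoosaxal" -> "laxasootxkhm" -> "bqnqieejnaxc"
  "fjfzkvfd" -> "dhdxitdb" -> "bdtixdhd" -> "rtjyntxt"
  "dkcahwut" -> "biayfusr" -> "rsufyaib" -> "hikvoqyr"
  probe: "wjbrfkf" -> "uhzpdid" -> "didpzhu" -> "tytfpxk"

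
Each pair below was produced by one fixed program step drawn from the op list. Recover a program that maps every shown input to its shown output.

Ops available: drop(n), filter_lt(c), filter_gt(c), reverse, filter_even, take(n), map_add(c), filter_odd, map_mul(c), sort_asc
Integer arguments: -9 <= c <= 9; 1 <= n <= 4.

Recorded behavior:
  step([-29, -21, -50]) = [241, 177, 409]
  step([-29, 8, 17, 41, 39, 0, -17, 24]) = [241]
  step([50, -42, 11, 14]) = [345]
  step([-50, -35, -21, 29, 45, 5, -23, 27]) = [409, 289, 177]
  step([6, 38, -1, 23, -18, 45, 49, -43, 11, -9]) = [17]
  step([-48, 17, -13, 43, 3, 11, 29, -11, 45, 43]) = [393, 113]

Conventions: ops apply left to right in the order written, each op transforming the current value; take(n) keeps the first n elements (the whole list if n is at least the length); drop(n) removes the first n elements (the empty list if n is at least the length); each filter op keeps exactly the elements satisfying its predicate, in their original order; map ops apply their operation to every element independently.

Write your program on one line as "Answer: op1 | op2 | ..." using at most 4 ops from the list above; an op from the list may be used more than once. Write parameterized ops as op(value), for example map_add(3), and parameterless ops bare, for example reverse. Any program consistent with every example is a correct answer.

map_mul(-8) | map_add(9) | take(4) | filter_gt(-3)

Check, running the answer program on each example:
  [-29, -21, -50] -> [232, 168, 400] -> [241, 177, 409] -> [241, 177, 409] -> [241, 177, 409]
  [-29, 8, 17, 41, 39, 0, -17, 24] -> [232, -64, -136, -328, -312, 0, 136, -192] -> [241, -55, -127, -319, -303, 9, 145, -183] -> [241, -55, -127, -319] -> [241]
  [50, -42, 11, 14] -> [-400, 336, -88, -112] -> [-391, 345, -79, -103] -> [-391, 345, -79, -103] -> [345]
  [-50, -35, -21, 29, 45, 5, -23, 27] -> [400, 280, 168, -232, -360, -40, 184, -216] -> [409, 289, 177, -223, -351, -31, 193, -207] -> [409, 289, 177, -223] -> [409, 289, 177]
  [6, 38, -1, 23, -18, 45, 49, -43, 11, -9] -> [-48, -304, 8, -184, 144, -360, -392, 344, -88, 72] -> [-39, -295, 17, -175, 153, -351, -383, 353, -79, 81] -> [-39, -295, 17, -175] -> [17]
  [-48, 17, -13, 43, 3, 11, 29, -11, 45, 43] -> [384, -136, 104, -344, -24, -88, -232, 88, -360, -344] -> [393, -127, 113, -335, -15, -79, -223, 97, -351, -335] -> [393, -127, 113, -335] -> [393, 113]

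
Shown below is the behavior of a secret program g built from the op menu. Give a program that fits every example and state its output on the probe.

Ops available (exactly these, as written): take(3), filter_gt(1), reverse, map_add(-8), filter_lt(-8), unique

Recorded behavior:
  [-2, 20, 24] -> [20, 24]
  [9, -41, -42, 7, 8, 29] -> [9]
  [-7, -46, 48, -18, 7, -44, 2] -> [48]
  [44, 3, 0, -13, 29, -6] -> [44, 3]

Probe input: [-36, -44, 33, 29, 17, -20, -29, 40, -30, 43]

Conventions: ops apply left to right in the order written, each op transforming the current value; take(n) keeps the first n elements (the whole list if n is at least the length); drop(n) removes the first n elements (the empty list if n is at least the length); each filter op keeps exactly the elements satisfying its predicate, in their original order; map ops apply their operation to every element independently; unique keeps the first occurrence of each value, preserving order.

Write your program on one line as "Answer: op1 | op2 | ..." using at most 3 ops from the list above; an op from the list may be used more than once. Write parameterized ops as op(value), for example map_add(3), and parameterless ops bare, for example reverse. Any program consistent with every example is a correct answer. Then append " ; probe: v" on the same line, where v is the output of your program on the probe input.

take(3) | filter_gt(1) ; probe: [33]

Check, running the answer program on each example:
  [-2, 20, 24] -> [-2, 20, 24] -> [20, 24]
  [9, -41, -42, 7, 8, 29] -> [9, -41, -42] -> [9]
  [-7, -46, 48, -18, 7, -44, 2] -> [-7, -46, 48] -> [48]
  [44, 3, 0, -13, 29, -6] -> [44, 3, 0] -> [44, 3]
  probe: [-36, -44, 33, 29, 17, -20, -29, 40, -30, 43] -> [-36, -44, 33] -> [33]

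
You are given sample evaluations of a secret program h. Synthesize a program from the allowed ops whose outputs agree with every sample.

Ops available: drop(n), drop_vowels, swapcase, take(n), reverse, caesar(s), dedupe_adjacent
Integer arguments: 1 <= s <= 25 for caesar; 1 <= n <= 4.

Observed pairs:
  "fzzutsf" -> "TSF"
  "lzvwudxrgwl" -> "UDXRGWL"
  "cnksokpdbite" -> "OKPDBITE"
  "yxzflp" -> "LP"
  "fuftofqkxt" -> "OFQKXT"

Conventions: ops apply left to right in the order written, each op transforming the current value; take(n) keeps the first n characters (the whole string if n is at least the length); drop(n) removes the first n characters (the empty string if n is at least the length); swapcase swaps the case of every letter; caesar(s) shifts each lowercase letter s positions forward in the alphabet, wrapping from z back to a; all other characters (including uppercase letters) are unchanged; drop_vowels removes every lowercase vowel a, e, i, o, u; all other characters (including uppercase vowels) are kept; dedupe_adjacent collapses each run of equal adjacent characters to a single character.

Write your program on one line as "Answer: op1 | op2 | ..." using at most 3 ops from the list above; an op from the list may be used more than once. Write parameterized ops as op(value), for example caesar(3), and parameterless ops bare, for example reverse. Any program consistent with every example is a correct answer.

drop(4) | swapcase

Check, running the answer program on each example:
  "fzzutsf" -> "tsf" -> "TSF"
  "lzvwudxrgwl" -> "udxrgwl" -> "UDXRGWL"
  "cnksokpdbite" -> "okpdbite" -> "OKPDBITE"
  "yxzflp" -> "lp" -> "LP"
  "fuftofqkxt" -> "ofqkxt" -> "OFQKXT"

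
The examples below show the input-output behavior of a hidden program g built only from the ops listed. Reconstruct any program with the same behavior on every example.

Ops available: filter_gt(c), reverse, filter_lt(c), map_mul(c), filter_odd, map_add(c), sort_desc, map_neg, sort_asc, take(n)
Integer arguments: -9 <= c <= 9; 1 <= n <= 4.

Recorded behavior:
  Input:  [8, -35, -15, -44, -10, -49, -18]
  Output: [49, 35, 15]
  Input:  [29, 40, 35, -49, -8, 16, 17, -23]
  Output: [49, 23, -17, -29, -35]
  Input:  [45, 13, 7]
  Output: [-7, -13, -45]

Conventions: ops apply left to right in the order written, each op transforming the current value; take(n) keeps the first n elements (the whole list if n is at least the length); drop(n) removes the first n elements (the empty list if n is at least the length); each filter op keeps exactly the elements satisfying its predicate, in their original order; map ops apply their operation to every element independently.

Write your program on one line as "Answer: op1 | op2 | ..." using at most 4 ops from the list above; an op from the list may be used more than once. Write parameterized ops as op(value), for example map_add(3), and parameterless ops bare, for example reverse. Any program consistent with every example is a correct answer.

map_neg | sort_asc | sort_desc | filter_odd

Check, running the answer program on each example:
  [8, -35, -15, -44, -10, -49, -18] -> [-8, 35, 15, 44, 10, 49, 18] -> [-8, 10, 15, 18, 35, 44, 49] -> [49, 44, 35, 18, 15, 10, -8] -> [49, 35, 15]
  [29, 40, 35, -49, -8, 16, 17, -23] -> [-29, -40, -35, 49, 8, -16, -17, 23] -> [-40, -35, -29, -17, -16, 8, 23, 49] -> [49, 23, 8, -16, -17, -29, -35, -40] -> [49, 23, -17, -29, -35]
  [45, 13, 7] -> [-45, -13, -7] -> [-45, -13, -7] -> [-7, -13, -45] -> [-7, -13, -45]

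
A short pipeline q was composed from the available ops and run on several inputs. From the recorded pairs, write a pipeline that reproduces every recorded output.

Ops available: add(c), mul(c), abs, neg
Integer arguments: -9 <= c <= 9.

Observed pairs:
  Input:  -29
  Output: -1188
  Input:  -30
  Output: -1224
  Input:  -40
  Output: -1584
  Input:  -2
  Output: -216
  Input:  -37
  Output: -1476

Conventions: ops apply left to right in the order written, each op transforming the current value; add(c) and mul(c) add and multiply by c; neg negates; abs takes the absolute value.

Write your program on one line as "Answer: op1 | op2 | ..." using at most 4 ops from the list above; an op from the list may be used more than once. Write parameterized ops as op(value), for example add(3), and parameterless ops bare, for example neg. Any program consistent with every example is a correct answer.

neg | add(4) | mul(-4) | mul(9)

Check, running the answer program on each example:
  -29 -> 29 -> 33 -> -132 -> -1188
  -30 -> 30 -> 34 -> -136 -> -1224
  -40 -> 40 -> 44 -> -176 -> -1584
  -2 -> 2 -> 6 -> -24 -> -216
  -37 -> 37 -> 41 -> -164 -> -1476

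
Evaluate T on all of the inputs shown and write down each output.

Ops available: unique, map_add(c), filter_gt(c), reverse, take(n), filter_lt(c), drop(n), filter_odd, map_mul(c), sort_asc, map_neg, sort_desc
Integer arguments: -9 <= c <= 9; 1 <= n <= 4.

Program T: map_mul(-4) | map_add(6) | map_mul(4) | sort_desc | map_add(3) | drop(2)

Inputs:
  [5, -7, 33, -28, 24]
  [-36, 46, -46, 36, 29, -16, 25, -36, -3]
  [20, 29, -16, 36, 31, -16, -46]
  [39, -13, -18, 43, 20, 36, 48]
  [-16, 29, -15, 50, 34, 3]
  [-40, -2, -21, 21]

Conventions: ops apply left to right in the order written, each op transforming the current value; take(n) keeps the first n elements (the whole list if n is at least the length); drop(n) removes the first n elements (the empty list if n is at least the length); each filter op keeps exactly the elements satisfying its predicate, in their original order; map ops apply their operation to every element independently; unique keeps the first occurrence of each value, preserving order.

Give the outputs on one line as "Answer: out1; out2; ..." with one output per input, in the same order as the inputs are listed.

Execution, op by op:
  [5, -7, 33, -28, 24] -> [-20, 28, -132, 112, -96] -> [-14, 34, -126, 118, -90] -> [-56, 136, -504, 472, -360] -> [472, 136, -56, -360, -504] -> [475, 139, -53, -357, -501] -> [-53, -357, -501]
  [-36, 46, -46, 36, 29, -16, 25, -36, -3] -> [144, -184, 184, -144, -116, 64, -100, 144, 12] -> [150, -178, 190, -138, -110, 70, -94, 150, 18] -> [600, -712, 760, -552, -440, 280, -376, 600, 72] -> [760, 600, 600, 280, 72, -376, -440, -552, -712] -> [763, 603, 603, 283, 75, -373, -437, -549, -709] -> [603, 283, 75, -373, -437, -549, -709]
  [20, 29, -16, 36, 31, -16, -46] -> [-80, -116, 64, -144, -124, 64, 184] -> [-74, -110, 70, -138, -118, 70, 190] -> [-296, -440, 280, -552, -472, 280, 760] -> [760, 280, 280, -296, -440, -472, -552] -> [763, 283, 283, -293, -437, -469, -549] -> [283, -293, -437, -469, -549]
  [39, -13, -18, 43, 20, 36, 48] -> [-156, 52, 72, -172, -80, -144, -192] -> [-150, 58, 78, -166, -74, -138, -186] -> [-600, 232, 312, -664, -296, -552, -744] -> [312, 232, -296, -552, -600, -664, -744] -> [315, 235, -293, -549, -597, -661, -741] -> [-293, -549, -597, -661, -741]
  [-16, 29, -15, 50, 34, 3] -> [64, -116, 60, -200, -136, -12] -> [70, -110, 66, -194, -130, -6] -> [280, -440, 264, -776, -520, -24] -> [280, 264, -24, -440, -520, -776] -> [283, 267, -21, -437, -517, -773] -> [-21, -437, -517, -773]
  [-40, -2, -21, 21] -> [160, 8, 84, -84] -> [166, 14, 90, -78] -> [664, 56, 360, -312] -> [664, 360, 56, -312] -> [667, 363, 59, -309] -> [59, -309]

[-53, -357, -501]; [603, 283, 75, -373, -437, -549, -709]; [283, -293, -437, -469, -549]; [-293, -549, -597, -661, -741]; [-21, -437, -517, -773]; [59, -309]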